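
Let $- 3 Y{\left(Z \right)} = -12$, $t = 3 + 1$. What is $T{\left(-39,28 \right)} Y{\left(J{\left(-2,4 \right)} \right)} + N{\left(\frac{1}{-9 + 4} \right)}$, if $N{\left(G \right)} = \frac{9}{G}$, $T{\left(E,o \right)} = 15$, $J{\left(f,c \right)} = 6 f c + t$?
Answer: $15$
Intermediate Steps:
$t = 4$
$J{\left(f,c \right)} = 4 + 6 c f$ ($J{\left(f,c \right)} = 6 f c + 4 = 6 c f + 4 = 4 + 6 c f$)
$Y{\left(Z \right)} = 4$ ($Y{\left(Z \right)} = \left(- \frac{1}{3}\right) \left(-12\right) = 4$)
$T{\left(-39,28 \right)} Y{\left(J{\left(-2,4 \right)} \right)} + N{\left(\frac{1}{-9 + 4} \right)} = 15 \cdot 4 + \frac{9}{\frac{1}{-9 + 4}} = 60 + \frac{9}{\frac{1}{-5}} = 60 + \frac{9}{- \frac{1}{5}} = 60 + 9 \left(-5\right) = 60 - 45 = 15$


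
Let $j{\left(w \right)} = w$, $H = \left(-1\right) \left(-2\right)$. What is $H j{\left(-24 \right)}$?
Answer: $-48$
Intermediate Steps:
$H = 2$
$H j{\left(-24 \right)} = 2 \left(-24\right) = -48$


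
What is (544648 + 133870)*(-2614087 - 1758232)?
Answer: -2966697143242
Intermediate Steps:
(544648 + 133870)*(-2614087 - 1758232) = 678518*(-4372319) = -2966697143242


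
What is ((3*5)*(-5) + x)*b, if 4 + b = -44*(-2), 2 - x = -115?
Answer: 3528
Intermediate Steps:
x = 117 (x = 2 - 1*(-115) = 2 + 115 = 117)
b = 84 (b = -4 - 44*(-2) = -4 + 88 = 84)
((3*5)*(-5) + x)*b = ((3*5)*(-5) + 117)*84 = (15*(-5) + 117)*84 = (-75 + 117)*84 = 42*84 = 3528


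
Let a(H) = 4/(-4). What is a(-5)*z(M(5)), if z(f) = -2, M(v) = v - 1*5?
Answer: 2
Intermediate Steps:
a(H) = -1 (a(H) = 4*(-¼) = -1)
M(v) = -5 + v (M(v) = v - 5 = -5 + v)
a(-5)*z(M(5)) = -1*(-2) = 2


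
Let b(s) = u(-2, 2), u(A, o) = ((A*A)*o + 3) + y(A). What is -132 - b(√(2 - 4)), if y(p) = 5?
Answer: -148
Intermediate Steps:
u(A, o) = 8 + o*A² (u(A, o) = ((A*A)*o + 3) + 5 = (A²*o + 3) + 5 = (o*A² + 3) + 5 = (3 + o*A²) + 5 = 8 + o*A²)
b(s) = 16 (b(s) = 8 + 2*(-2)² = 8 + 2*4 = 8 + 8 = 16)
-132 - b(√(2 - 4)) = -132 - 1*16 = -132 - 16 = -148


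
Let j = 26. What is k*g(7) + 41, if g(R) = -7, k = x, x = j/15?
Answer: 433/15 ≈ 28.867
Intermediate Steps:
x = 26/15 ≈ 1.7333
k = 26/15 ≈ 1.7333
k*g(7) + 41 = (26/15)*(-7) + 41 = -182/15 + 41 = 433/15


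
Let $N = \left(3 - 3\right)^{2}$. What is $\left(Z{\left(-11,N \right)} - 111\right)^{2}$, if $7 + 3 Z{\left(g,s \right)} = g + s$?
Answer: $13689$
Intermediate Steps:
$N = 0$ ($N = 0^{2} = 0$)
$Z{\left(g,s \right)} = - \frac{7}{3} + \frac{g}{3} + \frac{s}{3}$ ($Z{\left(g,s \right)} = - \frac{7}{3} + \frac{g + s}{3} = - \frac{7}{3} + \left(\frac{g}{3} + \frac{s}{3}\right) = - \frac{7}{3} + \frac{g}{3} + \frac{s}{3}$)
$\left(Z{\left(-11,N \right)} - 111\right)^{2} = \left(\left(- \frac{7}{3} + \frac{1}{3} \left(-11\right) + \frac{1}{3} \cdot 0\right) - 111\right)^{2} = \left(\left(- \frac{7}{3} - \frac{11}{3} + 0\right) - 111\right)^{2} = \left(-6 - 111\right)^{2} = \left(-117\right)^{2} = 13689$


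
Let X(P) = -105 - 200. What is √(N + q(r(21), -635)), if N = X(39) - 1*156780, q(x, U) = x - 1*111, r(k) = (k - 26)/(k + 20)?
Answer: I*√264246681/41 ≈ 396.48*I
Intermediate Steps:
X(P) = -305
r(k) = (-26 + k)/(20 + k)
q(x, U) = -111 + x (q(x, U) = x - 111 = -111 + x)
N = -157085 (N = -305 - 1*156780 = -305 - 156780 = -157085)
√(N + q(r(21), -635)) = √(-157085 + (-111 + (-26 + 21)/(20 + 21))) = √(-157085 + (-111 - 5/41)) = √(-157085 - 4556/41) = √(-6445041/41) = I*√264246681/41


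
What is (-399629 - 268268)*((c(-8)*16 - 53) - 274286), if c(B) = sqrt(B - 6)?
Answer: 183230195083 - 10686352*I*sqrt(14) ≈ 1.8323e+11 - 3.9985e+7*I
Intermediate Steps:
c(B) = sqrt(-6 + B)
(-399629 - 268268)*((c(-8)*16 - 53) - 274286) = (-399629 - 268268)*((sqrt(-6 - 8)*16 - 53) - 274286) = -667897*((sqrt(-14)*16 - 53) - 274286) = -667897*(((I*sqrt(14))*16 - 53) - 274286) = -667897*((16*I*sqrt(14) - 53) - 274286) = -667897*((-53 + 16*I*sqrt(14)) - 274286) = -667897*(-274339 + 16*I*sqrt(14)) = 183230195083 - 10686352*I*sqrt(14)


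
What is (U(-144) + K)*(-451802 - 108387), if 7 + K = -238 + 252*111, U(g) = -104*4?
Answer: -15299321779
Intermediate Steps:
U(g) = -416
K = 27727 (K = -7 + (-238 + 252*111) = -7 + (-238 + 27972) = -7 + 27734 = 27727)
(U(-144) + K)*(-451802 - 108387) = (-416 + 27727)*(-451802 - 108387) = 27311*(-560189) = -15299321779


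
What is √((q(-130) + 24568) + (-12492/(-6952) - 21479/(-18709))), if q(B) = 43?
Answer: √26024471526830354182/32516242 ≈ 156.89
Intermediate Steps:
√((q(-130) + 24568) + (-12492/(-6952) - 21479/(-18709))) = √((43 + 24568) + (-12492/(-6952) - 21479/(-18709))) = √(24611 + (-12492*(-1/6952) - 21479*(-1/18709))) = √(24611 + (3123/1738 + 21479/18709)) = √(24611 + 95758709/32516242) = √(800352990571/32516242) = √26024471526830354182/32516242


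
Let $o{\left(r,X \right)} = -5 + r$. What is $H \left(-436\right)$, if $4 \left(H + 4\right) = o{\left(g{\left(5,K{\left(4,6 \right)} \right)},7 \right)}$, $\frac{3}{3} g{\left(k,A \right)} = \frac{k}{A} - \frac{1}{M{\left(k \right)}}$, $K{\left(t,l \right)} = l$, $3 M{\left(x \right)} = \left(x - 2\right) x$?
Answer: $\frac{66599}{30} \approx 2220.0$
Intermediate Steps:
$M{\left(x \right)} = \frac{x \left(-2 + x\right)}{3}$ ($M{\left(x \right)} = \frac{\left(x - 2\right) x}{3} = \frac{\left(-2 + x\right) x}{3} = \frac{x \left(-2 + x\right)}{3}$)
$g{\left(k,A \right)} = \frac{k}{A} - \frac{3}{k \left(-2 + k\right)}$ ($g{\left(k,A \right)} = \frac{k}{A} - \frac{1}{\frac{1}{3} k \left(-2 + k\right)} = \frac{k}{A} - \frac{3}{k \left(-2 + k\right)}$)
$H = - \frac{611}{120}$ ($H = -4 + \frac{-5 + \left(\frac{5}{6} - \frac{3}{5 \left(-2 + 5\right)}\right)}{4} = -4 + \frac{-5 + \left(5 \cdot \frac{1}{6} - \frac{3}{5 \cdot 3}\right)}{4} = -4 + \frac{-5 + \left(\frac{5}{6} - \frac{3}{5} \cdot \frac{1}{3}\right)}{4} = -4 + \frac{-5 + \left(\frac{5}{6} - \frac{1}{5}\right)}{4} = -4 + \frac{-5 + \frac{19}{30}}{4} = -4 + \frac{1}{4} \left(- \frac{131}{30}\right) = -4 - \frac{131}{120} = - \frac{611}{120} \approx -5.0917$)
$H \left(-436\right) = \left(- \frac{611}{120}\right) \left(-436\right) = \frac{66599}{30}$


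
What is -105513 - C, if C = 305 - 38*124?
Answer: -101106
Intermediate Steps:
C = -4407 (C = 305 - 4712 = -4407)
-105513 - C = -105513 - 1*(-4407) = -105513 + 4407 = -101106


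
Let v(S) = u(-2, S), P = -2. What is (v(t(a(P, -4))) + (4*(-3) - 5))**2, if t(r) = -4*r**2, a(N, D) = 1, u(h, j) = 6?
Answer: 121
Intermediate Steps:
v(S) = 6
(v(t(a(P, -4))) + (4*(-3) - 5))**2 = (6 + (4*(-3) - 5))**2 = (6 + (-12 - 5))**2 = (6 - 17)**2 = (-11)**2 = 121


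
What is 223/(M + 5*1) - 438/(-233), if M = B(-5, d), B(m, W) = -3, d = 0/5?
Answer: 52835/466 ≈ 113.38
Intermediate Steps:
d = 0 (d = 0*(1/5) = 0)
M = -3
223/(M + 5*1) - 438/(-233) = 223/(-3 + 5*1) - 438/(-233) = 223/(-3 + 5) - 438*(-1/233) = 223/2 + 438/233 = 52835/466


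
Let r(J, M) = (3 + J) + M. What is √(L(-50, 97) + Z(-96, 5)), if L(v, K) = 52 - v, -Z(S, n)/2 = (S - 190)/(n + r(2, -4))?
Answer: 4*√111/3 ≈ 14.048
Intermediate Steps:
r(J, M) = 3 + J + M
Z(S, n) = -2*(-190 + S)/(1 + n) (Z(S, n) = -2*(S - 190)/(n + (3 + 2 - 4)) = -2*(-190 + S)/(n + 1) = -2*(-190 + S)/(1 + n))
√(L(-50, 97) + Z(-96, 5)) = √((52 - 1*(-50)) + 2*(190 - 1*(-96))/(1 + 5)) = √((52 + 50) + 2*(190 + 96)/6) = √(102 + 2*(⅙)*286) = √(102 + 286/3) = √(592/3) = 4*√111/3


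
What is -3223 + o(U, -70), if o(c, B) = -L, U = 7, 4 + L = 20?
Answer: -3239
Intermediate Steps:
L = 16 (L = -4 + 20 = 16)
o(c, B) = -16 (o(c, B) = -1*16 = -16)
-3223 + o(U, -70) = -3223 - 16 = -3239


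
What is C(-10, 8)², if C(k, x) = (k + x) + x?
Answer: 36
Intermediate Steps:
C(k, x) = k + 2*x
C(-10, 8)² = (-10 + 2*8)² = (-10 + 16)² = 6² = 36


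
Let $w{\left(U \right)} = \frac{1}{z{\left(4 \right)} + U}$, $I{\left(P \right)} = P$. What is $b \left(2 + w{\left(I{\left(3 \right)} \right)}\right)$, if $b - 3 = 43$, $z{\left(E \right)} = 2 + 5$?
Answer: $\frac{483}{5} \approx 96.6$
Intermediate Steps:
$z{\left(E \right)} = 7$
$b = 46$ ($b = 3 + 43 = 46$)
$w{\left(U \right)} = \frac{1}{7 + U}$
$b \left(2 + w{\left(I{\left(3 \right)} \right)}\right) = 46 \left(2 + \frac{1}{7 + 3}\right) = 46 \left(2 + \frac{1}{10}\right) = 46 \cdot \frac{21}{10} = \frac{483}{5}$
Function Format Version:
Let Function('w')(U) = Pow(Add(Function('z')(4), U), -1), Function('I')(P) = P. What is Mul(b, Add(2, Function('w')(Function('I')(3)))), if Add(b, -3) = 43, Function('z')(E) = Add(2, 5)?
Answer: Rational(483, 5) ≈ 96.600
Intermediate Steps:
Function('z')(E) = 7
b = 46 (b = Add(3, 43) = 46)
Function('w')(U) = Pow(Add(7, U), -1)
Mul(b, Add(2, Function('w')(Function('I')(3)))) = Mul(46, Add(2, Pow(Add(7, 3), -1))) = Mul(46, Add(2, Pow(10, -1))) = Mul(46, Add(2, Rational(1, 10))) = Mul(46, Rational(21, 10)) = Rational(483, 5)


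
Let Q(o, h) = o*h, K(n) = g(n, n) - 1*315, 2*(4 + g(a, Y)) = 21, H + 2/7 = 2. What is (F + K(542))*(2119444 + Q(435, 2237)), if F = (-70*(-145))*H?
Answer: 105712260637/2 ≈ 5.2856e+10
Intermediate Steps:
H = 12/7 (H = -2/7 + 2 = 12/7 ≈ 1.7143)
g(a, Y) = 13/2 (g(a, Y) = -4 + (½)*21 = -4 + 21/2 = 13/2)
K(n) = -617/2 (K(n) = 13/2 - 1*315 = 13/2 - 315 = -617/2)
F = 17400 (F = -70*(-145)*(12/7) = 10150*(12/7) = 17400)
Q(o, h) = h*o
(F + K(542))*(2119444 + Q(435, 2237)) = (17400 - 617/2)*(2119444 + 2237*435) = 34183*(2119444 + 973095)/2 = (34183/2)*3092539 = 105712260637/2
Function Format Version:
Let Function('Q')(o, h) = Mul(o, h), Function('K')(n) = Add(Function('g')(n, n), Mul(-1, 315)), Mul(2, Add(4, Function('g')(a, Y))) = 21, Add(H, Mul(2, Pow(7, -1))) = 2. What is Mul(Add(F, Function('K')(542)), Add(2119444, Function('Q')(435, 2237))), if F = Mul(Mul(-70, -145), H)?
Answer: Rational(105712260637, 2) ≈ 5.2856e+10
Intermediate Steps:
H = Rational(12, 7) (H = Add(Rational(-2, 7), 2) = Rational(12, 7) ≈ 1.7143)
Function('g')(a, Y) = Rational(13, 2) (Function('g')(a, Y) = Add(-4, Mul(Rational(1, 2), 21)) = Add(-4, Rational(21, 2)) = Rational(13, 2))
Function('K')(n) = Rational(-617, 2) (Function('K')(n) = Add(Rational(13, 2), Mul(-1, 315)) = Add(Rational(13, 2), -315) = Rational(-617, 2))
F = 17400 (F = Mul(Mul(-70, -145), Rational(12, 7)) = Mul(10150, Rational(12, 7)) = 17400)
Function('Q')(o, h) = Mul(h, o)
Mul(Add(F, Function('K')(542)), Add(2119444, Function('Q')(435, 2237))) = Mul(Add(17400, Rational(-617, 2)), Add(2119444, Mul(2237, 435))) = Mul(Rational(34183, 2), Add(2119444, 973095)) = Mul(Rational(34183, 2), 3092539) = Rational(105712260637, 2)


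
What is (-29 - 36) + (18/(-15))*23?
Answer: -463/5 ≈ -92.600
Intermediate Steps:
(-29 - 36) + (18/(-15))*23 = -65 + (18*(-1/15))*23 = -65 - 6/5*23 = -65 - 138/5 = -463/5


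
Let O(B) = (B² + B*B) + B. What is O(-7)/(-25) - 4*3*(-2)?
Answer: 509/25 ≈ 20.360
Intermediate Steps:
O(B) = B + 2*B² (O(B) = (B² + B²) + B = 2*B² + B = B + 2*B²)
O(-7)/(-25) - 4*3*(-2) = -7*(1 + 2*(-7))/(-25) - 4*3*(-2) = -7*(1 - 14)*(-1/25) - 12*(-2) = -7*(-13)*(-1/25) + 24 = 91*(-1/25) + 24 = -91/25 + 24 = 509/25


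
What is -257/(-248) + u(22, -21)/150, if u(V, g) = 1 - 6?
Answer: 3731/3720 ≈ 1.0030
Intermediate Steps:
u(V, g) = -5
-257/(-248) + u(22, -21)/150 = -257/(-248) - 5/150 = -257*(-1/248) - 5*1/150 = 257/248 - 1/30 = 3731/3720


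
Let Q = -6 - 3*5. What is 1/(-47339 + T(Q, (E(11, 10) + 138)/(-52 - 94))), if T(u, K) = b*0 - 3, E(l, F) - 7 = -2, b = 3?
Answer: -1/47342 ≈ -2.1123e-5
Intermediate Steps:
E(l, F) = 5 (E(l, F) = 7 - 2 = 5)
Q = -21 (Q = -6 - 15 = -21)
T(u, K) = -3 (T(u, K) = 3*0 - 3 = 0 - 3 = -3)
1/(-47339 + T(Q, (E(11, 10) + 138)/(-52 - 94))) = 1/(-47339 - 3) = 1/(-47342) = -1/47342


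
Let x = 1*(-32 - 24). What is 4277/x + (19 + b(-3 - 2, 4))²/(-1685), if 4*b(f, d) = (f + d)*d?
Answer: -1032127/13480 ≈ -76.567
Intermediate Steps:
b(f, d) = d*(d + f)/4 (b(f, d) = ((f + d)*d)/4 = ((d + f)*d)/4 = (d*(d + f))/4 = d*(d + f)/4)
x = -56 (x = 1*(-56) = -56)
4277/x + (19 + b(-3 - 2, 4))²/(-1685) = 4277/(-56) + (19 + (¼)*4*(4 + (-3 - 2)))²/(-1685) = 4277*(-1/56) + (19 + (¼)*4*(4 - 5))²*(-1/1685) = -611/8 + (19 + (¼)*4*(-1))²*(-1/1685) = -611/8 + (19 - 1)²*(-1/1685) = -611/8 + 18²*(-1/1685) = -611/8 + 324*(-1/1685) = -611/8 - 324/1685 = -1032127/13480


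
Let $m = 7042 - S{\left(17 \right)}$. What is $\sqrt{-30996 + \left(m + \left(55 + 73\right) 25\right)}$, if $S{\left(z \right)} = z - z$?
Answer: $3 i \sqrt{2306} \approx 144.06 i$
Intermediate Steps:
$S{\left(z \right)} = 0$
$m = 7042$ ($m = 7042 - 0 = 7042 + 0 = 7042$)
$\sqrt{-30996 + \left(m + \left(55 + 73\right) 25\right)} = \sqrt{-30996 + \left(7042 + \left(55 + 73\right) 25\right)} = \sqrt{-30996 + \left(7042 + 128 \cdot 25\right)} = \sqrt{-30996 + \left(7042 + 3200\right)} = \sqrt{-30996 + 10242} = \sqrt{-20754} = 3 i \sqrt{2306}$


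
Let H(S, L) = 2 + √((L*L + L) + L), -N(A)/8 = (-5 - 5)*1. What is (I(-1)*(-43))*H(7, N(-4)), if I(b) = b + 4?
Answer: -258 - 516*√410 ≈ -10706.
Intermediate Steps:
N(A) = 80 (N(A) = -8*(-5 - 5) = -(-80) = -8*(-10) = 80)
I(b) = 4 + b
H(S, L) = 2 + √(L² + 2*L) (H(S, L) = 2 + √((L² + L) + L) = 2 + √((L + L²) + L) = 2 + √(L² + 2*L))
(I(-1)*(-43))*H(7, N(-4)) = ((4 - 1)*(-43))*(2 + √(80*(2 + 80))) = (3*(-43))*(2 + √(80*82)) = -129*(2 + √6560) = -129*(2 + 4*√410) = -258 - 516*√410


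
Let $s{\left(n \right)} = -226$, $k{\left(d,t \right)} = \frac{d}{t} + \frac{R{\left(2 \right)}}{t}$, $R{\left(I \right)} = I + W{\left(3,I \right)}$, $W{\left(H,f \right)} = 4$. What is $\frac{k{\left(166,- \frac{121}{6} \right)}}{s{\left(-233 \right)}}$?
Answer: $\frac{516}{13673} \approx 0.037739$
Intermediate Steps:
$R{\left(I \right)} = 4 + I$ ($R{\left(I \right)} = I + 4 = 4 + I$)
$k{\left(d,t \right)} = \frac{6}{t} + \frac{d}{t}$ ($k{\left(d,t \right)} = \frac{d}{t} + \frac{4 + 2}{t} = \frac{d}{t} + \frac{6}{t} = \frac{6}{t} + \frac{d}{t}$)
$\frac{k{\left(166,- \frac{121}{6} \right)}}{s{\left(-233 \right)}} = \frac{\frac{1}{\left(-121\right) \frac{1}{6}} \left(6 + 166\right)}{-226} = \frac{1}{\left(-121\right) \frac{1}{6}} \cdot 172 \left(- \frac{1}{226}\right) = \frac{1}{- \frac{121}{6}} \cdot 172 \left(- \frac{1}{226}\right) = \left(- \frac{6}{121}\right) 172 \left(- \frac{1}{226}\right) = \left(- \frac{1032}{121}\right) \left(- \frac{1}{226}\right) = \frac{516}{13673}$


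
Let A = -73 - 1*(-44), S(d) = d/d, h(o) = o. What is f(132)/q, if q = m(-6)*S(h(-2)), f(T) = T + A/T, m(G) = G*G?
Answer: 17395/4752 ≈ 3.6606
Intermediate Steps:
S(d) = 1
A = -29 (A = -73 + 44 = -29)
m(G) = G²
f(T) = T - 29/T
q = 36 (q = (-6)²*1 = 36*1 = 36)
f(132)/q = (132 - 29/132)/36 = (132 - 29*1/132)*(1/36) = (132 - 29/132)*(1/36) = (17395/132)*(1/36) = 17395/4752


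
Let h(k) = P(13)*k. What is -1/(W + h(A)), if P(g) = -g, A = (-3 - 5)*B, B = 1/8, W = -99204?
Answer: 1/99191 ≈ 1.0082e-5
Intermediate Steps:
B = ⅛ ≈ 0.12500
A = -1 (A = (-3 - 5)*(⅛) = -8*⅛ = -1)
h(k) = -13*k (h(k) = (-1*13)*k = -13*k)
-1/(W + h(A)) = -1/(-99204 - 13*(-1)) = -1/(-99204 + 13) = -1/(-99191) = -1*(-1/99191) = 1/99191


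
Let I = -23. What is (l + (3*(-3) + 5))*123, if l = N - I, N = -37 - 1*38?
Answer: -6888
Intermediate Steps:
N = -75 (N = -37 - 38 = -75)
l = -52 (l = -75 - 1*(-23) = -75 + 23 = -52)
(l + (3*(-3) + 5))*123 = (-52 + (3*(-3) + 5))*123 = (-52 + (-9 + 5))*123 = (-52 - 4)*123 = -56*123 = -6888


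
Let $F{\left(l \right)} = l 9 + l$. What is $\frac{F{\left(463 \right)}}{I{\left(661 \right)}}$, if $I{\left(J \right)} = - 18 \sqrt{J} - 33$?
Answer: $\frac{10186}{14205} - \frac{1852 \sqrt{661}}{4735} \approx -9.3389$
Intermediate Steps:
$F{\left(l \right)} = 10 l$ ($F{\left(l \right)} = 9 l + l = 10 l$)
$I{\left(J \right)} = -33 - 18 \sqrt{J}$ ($I{\left(J \right)} = - 18 \sqrt{J} - 33 = -33 - 18 \sqrt{J}$)
$\frac{F{\left(463 \right)}}{I{\left(661 \right)}} = \frac{10 \cdot 463}{-33 - 18 \sqrt{661}} = \frac{4630}{-33 - 18 \sqrt{661}}$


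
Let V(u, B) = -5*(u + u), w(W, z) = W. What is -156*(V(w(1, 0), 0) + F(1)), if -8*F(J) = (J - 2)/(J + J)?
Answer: 6201/4 ≈ 1550.3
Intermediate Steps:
V(u, B) = -10*u
F(J) = -(-2 + J)/(16*J) (F(J) = -(J - 2)/(8*(J + J)) = -(-2 + J)/(8*(2*J)) = -(-2 + J)*1/(2*J)/8 = -(-2 + J)/(16*J))
-156*(V(w(1, 0), 0) + F(1)) = -156*(-10*1 + (1/16)*(2 - 1*1)/1) = -156*(-10 + (1/16)*1*(2 - 1)) = -156*(-10 + (1/16)*1*1) = -156*(-10 + 1/16) = -156*(-159/16) = 6201/4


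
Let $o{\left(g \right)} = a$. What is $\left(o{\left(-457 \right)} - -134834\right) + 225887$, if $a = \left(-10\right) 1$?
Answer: $360711$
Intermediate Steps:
$a = -10$
$o{\left(g \right)} = -10$
$\left(o{\left(-457 \right)} - -134834\right) + 225887 = \left(-10 - -134834\right) + 225887 = \left(-10 + 134834\right) + 225887 = 134824 + 225887 = 360711$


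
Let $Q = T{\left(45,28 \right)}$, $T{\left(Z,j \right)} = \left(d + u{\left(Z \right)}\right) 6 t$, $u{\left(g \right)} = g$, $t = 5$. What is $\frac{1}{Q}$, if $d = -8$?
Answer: $\frac{1}{1110} \approx 0.0009009$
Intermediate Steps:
$T{\left(Z,j \right)} = -240 + 30 Z$ ($T{\left(Z,j \right)} = \left(-8 + Z\right) 6 \cdot 5 = \left(-8 + Z\right) 30 = -240 + 30 Z$)
$Q = 1110$ ($Q = -240 + 30 \cdot 45 = -240 + 1350 = 1110$)
$\frac{1}{Q} = \frac{1}{1110}$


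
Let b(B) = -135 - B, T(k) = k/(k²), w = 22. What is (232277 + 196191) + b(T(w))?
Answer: 9423325/22 ≈ 4.2833e+5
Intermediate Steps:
T(k) = 1/k (T(k) = k/k² = 1/k)
(232277 + 196191) + b(T(w)) = (232277 + 196191) + (-135 - 1/22) = 428468 + (-135 - 1*1/22) = 428468 + (-135 - 1/22) = 428468 - 2971/22 = 9423325/22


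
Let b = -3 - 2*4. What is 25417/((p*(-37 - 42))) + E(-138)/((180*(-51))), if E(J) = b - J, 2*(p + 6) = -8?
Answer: 23322773/725220 ≈ 32.160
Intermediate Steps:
b = -11 (b = -3 - 8 = -11)
p = -10 (p = -6 + (1/2)*(-8) = -6 - 4 = -10)
E(J) = -11 - J
25417/((p*(-37 - 42))) + E(-138)/((180*(-51))) = 25417/((-10*(-37 - 42))) + (-11 - 1*(-138))/((180*(-51))) = 25417/((-10*(-79))) + (-11 + 138)/(-9180) = 25417/790 + 127*(-1/9180) = 25417*(1/790) - 127/9180 = 25417/790 - 127/9180 = 23322773/725220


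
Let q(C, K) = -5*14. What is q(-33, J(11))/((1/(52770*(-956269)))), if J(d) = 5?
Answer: 3532362059100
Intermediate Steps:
q(C, K) = -70
q(-33, J(11))/((1/(52770*(-956269)))) = -70/(1/(52770*(-956269))) = -70/((1/52770)*(-1/956269)) = -70/(-1/50462315130) = -70*(-50462315130) = 3532362059100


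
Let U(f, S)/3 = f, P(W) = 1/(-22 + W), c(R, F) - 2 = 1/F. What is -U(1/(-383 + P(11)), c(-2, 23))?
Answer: 33/4214 ≈ 0.0078310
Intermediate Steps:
c(R, F) = 2 + 1/F
U(f, S) = 3*f
-U(1/(-383 + P(11)), c(-2, 23)) = -3/(-383 + 1/(-22 + 11)) = -3/(-383 + 1/(-11)) = -3/(-383 - 1/11) = -3/(-4214/11) = -3*(-11)/4214 = -1*(-33/4214) = 33/4214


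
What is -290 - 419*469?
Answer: -196801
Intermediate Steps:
-290 - 419*469 = -290 - 196511 = -196801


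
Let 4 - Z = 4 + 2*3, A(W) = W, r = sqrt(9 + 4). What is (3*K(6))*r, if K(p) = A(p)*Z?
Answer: -108*sqrt(13) ≈ -389.40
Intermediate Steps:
r = sqrt(13) ≈ 3.6056
Z = -6 (Z = 4 - (4 + 2*3) = 4 - (4 + 6) = 4 - 1*10 = 4 - 10 = -6)
K(p) = -6*p (K(p) = p*(-6) = -6*p)
(3*K(6))*r = (3*(-6*6))*sqrt(13) = (3*(-36))*sqrt(13) = -108*sqrt(13)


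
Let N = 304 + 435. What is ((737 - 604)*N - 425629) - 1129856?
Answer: -1457198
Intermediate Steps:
N = 739
((737 - 604)*N - 425629) - 1129856 = ((737 - 604)*739 - 425629) - 1129856 = (133*739 - 425629) - 1129856 = (98287 - 425629) - 1129856 = -327342 - 1129856 = -1457198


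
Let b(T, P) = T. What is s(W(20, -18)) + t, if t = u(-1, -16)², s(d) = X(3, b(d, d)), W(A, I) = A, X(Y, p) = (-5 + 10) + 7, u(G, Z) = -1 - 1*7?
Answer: 76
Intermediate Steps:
u(G, Z) = -8 (u(G, Z) = -1 - 7 = -8)
X(Y, p) = 12 (X(Y, p) = 5 + 7 = 12)
s(d) = 12
t = 64 (t = (-8)² = 64)
s(W(20, -18)) + t = 12 + 64 = 76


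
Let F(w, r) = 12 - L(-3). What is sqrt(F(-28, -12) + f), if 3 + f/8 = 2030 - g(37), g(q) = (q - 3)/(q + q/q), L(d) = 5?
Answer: sqrt(5853919)/19 ≈ 127.34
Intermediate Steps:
g(q) = (-3 + q)/(1 + q) (g(q) = (-3 + q)/(q + 1) = (-3 + q)/(1 + q))
f = 307968/19 (f = -24 + 8*(2030 - (-3 + 37)/(1 + 37)) = -24 + 8*(2030 - 34/38) = -24 + 8*(2030 - 1*17/19) = -24 + 8*(2030 - 17/19) = -24 + 8*(38553/19) = -24 + 308424/19 = 307968/19 ≈ 16209.)
F(w, r) = 7 (F(w, r) = 12 - 1*5 = 12 - 5 = 7)
sqrt(F(-28, -12) + f) = sqrt(7 + 307968/19) = sqrt(308101/19) = sqrt(5853919)/19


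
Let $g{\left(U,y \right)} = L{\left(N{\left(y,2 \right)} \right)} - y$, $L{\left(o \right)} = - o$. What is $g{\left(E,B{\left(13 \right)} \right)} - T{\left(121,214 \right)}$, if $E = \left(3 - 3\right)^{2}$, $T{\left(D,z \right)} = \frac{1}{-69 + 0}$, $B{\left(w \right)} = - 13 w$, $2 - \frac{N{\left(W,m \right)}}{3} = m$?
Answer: $\frac{11662}{69} \approx 169.01$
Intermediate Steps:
$N{\left(W,m \right)} = 6 - 3 m$
$T{\left(D,z \right)} = - \frac{1}{69}$ ($T{\left(D,z \right)} = \frac{1}{-69} = - \frac{1}{69}$)
$E = 0$ ($E = 0^{2} = 0$)
$g{\left(U,y \right)} = - y$ ($g{\left(U,y \right)} = - (6 - 6) - y = \left(-1\right) 0 - y = 0 - y = - y$)
$g{\left(E,B{\left(13 \right)} \right)} - T{\left(121,214 \right)} = - \left(-13\right) 13 - - \frac{1}{69} = \left(-1\right) \left(-169\right) + \frac{1}{69} = 169 + \frac{1}{69} = \frac{11662}{69}$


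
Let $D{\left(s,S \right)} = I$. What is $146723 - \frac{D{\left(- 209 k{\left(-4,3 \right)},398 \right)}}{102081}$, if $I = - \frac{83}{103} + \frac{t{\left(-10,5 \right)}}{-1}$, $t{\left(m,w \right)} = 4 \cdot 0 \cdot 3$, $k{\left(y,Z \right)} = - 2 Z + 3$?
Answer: $\frac{1542695948072}{10514343} \approx 1.4672 \cdot 10^{5}$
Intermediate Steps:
$k{\left(y,Z \right)} = 3 - 2 Z$
$t{\left(m,w \right)} = 0$ ($t{\left(m,w \right)} = 0 \cdot 3 = 0$)
$I = - \frac{83}{103}$ ($I = - \frac{83}{103} + \frac{0}{-1} = \left(-83\right) \frac{1}{103} + 0 \left(-1\right) = - \frac{83}{103} + 0 = - \frac{83}{103} \approx -0.80583$)
$D{\left(s,S \right)} = - \frac{83}{103}$
$146723 - \frac{D{\left(- 209 k{\left(-4,3 \right)},398 \right)}}{102081} = 146723 - - \frac{83}{103 \cdot 102081} = 146723 - \left(- \frac{83}{103}\right) \frac{1}{102081} = 146723 - - \frac{83}{10514343} = 146723 + \frac{83}{10514343} = \frac{1542695948072}{10514343}$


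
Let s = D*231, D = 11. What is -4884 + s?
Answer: -2343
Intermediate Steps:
s = 2541 (s = 11*231 = 2541)
-4884 + s = -4884 + 2541 = -2343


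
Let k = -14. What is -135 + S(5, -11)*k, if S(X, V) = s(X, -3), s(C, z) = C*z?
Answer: 75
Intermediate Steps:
S(X, V) = -3*X (S(X, V) = X*(-3) = -3*X)
-135 + S(5, -11)*k = -135 - 3*5*(-14) = -135 - 15*(-14) = -135 + 210 = 75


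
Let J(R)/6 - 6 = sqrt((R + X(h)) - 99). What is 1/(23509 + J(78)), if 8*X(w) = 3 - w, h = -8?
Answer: 47090/1108735463 - 3*I*sqrt(314)/1108735463 ≈ 4.2472e-5 - 4.7947e-8*I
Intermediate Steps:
X(w) = 3/8 - w/8 (X(w) = (3 - w)/8 = 3/8 - w/8)
J(R) = 36 + 6*sqrt(-781/8 + R) (J(R) = 36 + 6*sqrt((R + (3/8 - 1/8*(-8))) - 99) = 36 + 6*sqrt((R + (3/8 + 1)) - 99) = 36 + 6*sqrt((R + 11/8) - 99) = 36 + 6*sqrt((11/8 + R) - 99) = 36 + 6*sqrt(-781/8 + R))
1/(23509 + J(78)) = 1/(23509 + (36 + 3*sqrt(-1562 + 16*78)/2)) = 1/(23509 + (36 + 3*sqrt(-1562 + 1248)/2)) = 1/(23509 + (36 + 3*sqrt(-314)/2)) = 1/(23509 + (36 + 3*(I*sqrt(314))/2)) = 1/(23509 + (36 + 3*I*sqrt(314)/2)) = 1/(23545 + 3*I*sqrt(314)/2)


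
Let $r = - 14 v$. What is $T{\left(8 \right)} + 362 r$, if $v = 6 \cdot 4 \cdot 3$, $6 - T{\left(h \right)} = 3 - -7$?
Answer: $-364900$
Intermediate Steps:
$T{\left(h \right)} = -4$ ($T{\left(h \right)} = 6 - \left(3 - -7\right) = 6 - \left(3 + 7\right) = 6 - 10 = -4$)
$v = 72$ ($v = 24 \cdot 3 = 72$)
$r = -1008$ ($r = \left(-14\right) 72 = -1008$)
$T{\left(8 \right)} + 362 r = -4 + 362 \left(-1008\right) = -4 - 364896 = -364900$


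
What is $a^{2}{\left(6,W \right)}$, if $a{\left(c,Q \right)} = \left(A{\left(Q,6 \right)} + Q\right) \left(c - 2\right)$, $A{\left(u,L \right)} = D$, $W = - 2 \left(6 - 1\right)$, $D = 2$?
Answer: $1024$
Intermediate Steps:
$W = -10$ ($W = \left(-2\right) 5 = -10$)
$A{\left(u,L \right)} = 2$
$a{\left(c,Q \right)} = \left(-2 + c\right) \left(2 + Q\right)$ ($a{\left(c,Q \right)} = \left(2 + Q\right) \left(c - 2\right) = \left(2 + Q\right) \left(-2 + c\right) = \left(-2 + c\right) \left(2 + Q\right)$)
$a^{2}{\left(6,W \right)} = \left(-4 - -20 + 2 \cdot 6 - 60\right)^{2} = \left(-4 + 20 + 12 - 60\right)^{2} = \left(-32\right)^{2} = 1024$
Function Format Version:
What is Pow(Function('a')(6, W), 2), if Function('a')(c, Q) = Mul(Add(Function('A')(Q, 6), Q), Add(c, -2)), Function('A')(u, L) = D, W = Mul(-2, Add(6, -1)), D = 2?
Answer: 1024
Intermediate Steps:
W = -10 (W = Mul(-2, 5) = -10)
Function('A')(u, L) = 2
Function('a')(c, Q) = Mul(Add(-2, c), Add(2, Q)) (Function('a')(c, Q) = Mul(Add(2, Q), Add(c, -2)) = Mul(Add(2, Q), Add(-2, c)) = Mul(Add(-2, c), Add(2, Q)))
Pow(Function('a')(6, W), 2) = Pow(Add(-4, Mul(-2, -10), Mul(2, 6), Mul(-10, 6)), 2) = Pow(Add(-4, 20, 12, -60), 2) = Pow(-32, 2) = 1024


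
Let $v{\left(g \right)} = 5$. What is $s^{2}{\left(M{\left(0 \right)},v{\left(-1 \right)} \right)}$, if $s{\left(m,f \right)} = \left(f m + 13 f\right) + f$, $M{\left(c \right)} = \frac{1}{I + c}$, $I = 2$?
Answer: $\frac{21025}{4} \approx 5256.3$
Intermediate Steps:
$M{\left(c \right)} = \frac{1}{2 + c}$
$s{\left(m,f \right)} = 14 f + f m$ ($s{\left(m,f \right)} = \left(13 f + f m\right) + f = 14 f + f m$)
$s^{2}{\left(M{\left(0 \right)},v{\left(-1 \right)} \right)} = \left(5 \left(14 + \frac{1}{2 + 0}\right)\right)^{2} = \left(5 \left(14 + \frac{1}{2}\right)\right)^{2} = \left(5 \cdot \frac{29}{2}\right)^{2} = \left(\frac{145}{2}\right)^{2} = \frac{21025}{4}$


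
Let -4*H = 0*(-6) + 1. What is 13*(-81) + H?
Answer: -4213/4 ≈ -1053.3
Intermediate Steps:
H = -1/4 (H = -(0*(-6) + 1)/4 = -(0 + 1)/4 = -1/4*1 = -1/4 ≈ -0.25000)
13*(-81) + H = 13*(-81) - 1/4 = -1053 - 1/4 = -4213/4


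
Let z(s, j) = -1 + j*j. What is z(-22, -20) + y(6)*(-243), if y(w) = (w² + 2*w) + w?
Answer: -12723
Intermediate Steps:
z(s, j) = -1 + j²
y(w) = w² + 3*w
z(-22, -20) + y(6)*(-243) = (-1 + (-20)²) + (6*(3 + 6))*(-243) = (-1 + 400) + (6*9)*(-243) = 399 + 54*(-243) = 399 - 13122 = -12723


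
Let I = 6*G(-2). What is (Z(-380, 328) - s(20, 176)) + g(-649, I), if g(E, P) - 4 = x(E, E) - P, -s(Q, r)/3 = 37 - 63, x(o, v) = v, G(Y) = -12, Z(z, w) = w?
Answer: -323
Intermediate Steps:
s(Q, r) = 78 (s(Q, r) = -3*(37 - 63) = -3*(-26) = 78)
I = -72 (I = 6*(-12) = -72)
g(E, P) = 4 + E - P (g(E, P) = 4 + (E - P) = 4 + E - P)
(Z(-380, 328) - s(20, 176)) + g(-649, I) = (328 - 1*78) + (4 - 649 - 1*(-72)) = (328 - 78) + (4 - 649 + 72) = 250 - 573 = -323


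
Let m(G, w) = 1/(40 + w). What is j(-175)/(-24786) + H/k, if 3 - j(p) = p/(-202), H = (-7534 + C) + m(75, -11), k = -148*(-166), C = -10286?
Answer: -17484470965/24102600408 ≈ -0.72542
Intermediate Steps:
k = 24568
H = -516779/29 (H = (-7534 - 10286) + 1/(40 - 11) = -17820 + 1/29 = -516779/29 ≈ -17820.)
j(p) = 3 + p/202 (j(p) = 3 - p/(-202) = 3 - p*(-1)/202 = 3 - (-1)*p/202 = 3 + p/202)
j(-175)/(-24786) + H/k = (3 + (1/202)*(-175))/(-24786) - 516779/29/24568 = (3 - 175/202)*(-1/24786) - 516779/29*1/24568 = (431/202)*(-1/24786) - 13967/19256 = -431/5006772 - 13967/19256 = -17484470965/24102600408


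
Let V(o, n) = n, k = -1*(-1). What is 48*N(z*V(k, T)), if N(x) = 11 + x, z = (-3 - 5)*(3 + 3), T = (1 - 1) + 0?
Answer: 528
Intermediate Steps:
k = 1
T = 0 (T = 0 + 0 = 0)
z = -48 (z = -8*6 = -48)
48*N(z*V(k, T)) = 48*(11 - 48*0) = 48*(11 + 0) = 48*11 = 528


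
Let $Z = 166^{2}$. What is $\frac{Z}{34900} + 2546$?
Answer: $\frac{22220739}{8725} \approx 2546.8$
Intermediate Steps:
$Z = 27556$
$\frac{Z}{34900} + 2546 = \frac{27556}{34900} + 2546 = 27556 \cdot \frac{1}{34900} + 2546 = \frac{6889}{8725} + 2546 = \frac{22220739}{8725}$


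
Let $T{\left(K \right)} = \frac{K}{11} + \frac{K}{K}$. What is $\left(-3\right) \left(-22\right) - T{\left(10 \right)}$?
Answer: $\frac{705}{11} \approx 64.091$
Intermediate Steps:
$T{\left(K \right)} = 1 + \frac{K}{11}$ ($T{\left(K \right)} = K \frac{1}{11} + 1 = \frac{K}{11} + 1 = 1 + \frac{K}{11}$)
$\left(-3\right) \left(-22\right) - T{\left(10 \right)} = \left(-3\right) \left(-22\right) - \left(1 + \frac{1}{11} \cdot 10\right) = 66 - \left(1 + \frac{10}{11}\right) = 66 - \frac{21}{11} = \frac{705}{11}$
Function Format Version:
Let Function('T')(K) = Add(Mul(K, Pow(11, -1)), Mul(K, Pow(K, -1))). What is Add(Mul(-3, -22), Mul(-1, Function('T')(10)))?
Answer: Rational(705, 11) ≈ 64.091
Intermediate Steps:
Function('T')(K) = Add(1, Mul(Rational(1, 11), K)) (Function('T')(K) = Add(Mul(K, Rational(1, 11)), 1) = Add(Mul(Rational(1, 11), K), 1) = Add(1, Mul(Rational(1, 11), K)))
Add(Mul(-3, -22), Mul(-1, Function('T')(10))) = Add(Mul(-3, -22), Mul(-1, Add(1, Mul(Rational(1, 11), 10)))) = Add(66, Mul(-1, Add(1, Rational(10, 11)))) = Add(66, Mul(-1, Rational(21, 11))) = Add(66, Rational(-21, 11)) = Rational(705, 11)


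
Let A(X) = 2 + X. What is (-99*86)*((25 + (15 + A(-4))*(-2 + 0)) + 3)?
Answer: -17028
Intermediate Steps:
(-99*86)*((25 + (15 + A(-4))*(-2 + 0)) + 3) = (-99*86)*((25 + (15 + (2 - 4))*(-2 + 0)) + 3) = -8514*((25 + (15 - 2)*(-2)) + 3) = -8514*((25 + 13*(-2)) + 3) = -8514*((25 - 26) + 3) = -8514*(-1 + 3) = -8514*2 = -17028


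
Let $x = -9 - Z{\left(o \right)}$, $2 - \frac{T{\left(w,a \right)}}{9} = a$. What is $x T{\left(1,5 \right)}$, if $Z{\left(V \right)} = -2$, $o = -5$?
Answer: $189$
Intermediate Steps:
$T{\left(w,a \right)} = 18 - 9 a$
$x = -7$ ($x = -9 - -2 = -9 + 2 = -7$)
$x T{\left(1,5 \right)} = - 7 \left(18 - 45\right) = \left(-7\right) \left(-27\right) = 189$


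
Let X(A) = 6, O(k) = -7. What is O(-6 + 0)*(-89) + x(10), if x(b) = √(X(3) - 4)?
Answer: 623 + √2 ≈ 624.41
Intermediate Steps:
x(b) = √2 (x(b) = √(6 - 4) = √2)
O(-6 + 0)*(-89) + x(10) = -7*(-89) + √2 = 623 + √2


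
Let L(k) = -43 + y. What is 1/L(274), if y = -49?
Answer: -1/92 ≈ -0.010870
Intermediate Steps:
L(k) = -92 (L(k) = -43 - 49 = -92)
1/L(274) = 1/(-92) = -1/92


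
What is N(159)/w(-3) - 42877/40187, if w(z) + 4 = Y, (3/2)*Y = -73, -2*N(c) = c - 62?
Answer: -1854715/12699092 ≈ -0.14605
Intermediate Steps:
N(c) = 31 - c/2 (N(c) = -(c - 62)/2 = -(-62 + c)/2 = 31 - c/2)
Y = -146/3 (Y = (⅔)*(-73) = -146/3 ≈ -48.667)
w(z) = -158/3 (w(z) = -4 - 146/3 = -158/3)
N(159)/w(-3) - 42877/40187 = (31 - ½*159)/(-158/3) - 42877/40187 = (31 - 159/2)*(-3/158) - 42877*1/40187 = -97/2*(-3/158) - 42877/40187 = 291/316 - 42877/40187 = -1854715/12699092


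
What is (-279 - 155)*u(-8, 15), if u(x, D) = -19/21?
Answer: 1178/3 ≈ 392.67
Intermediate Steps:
u(x, D) = -19/21 (u(x, D) = -19*1/21 = -19/21)
(-279 - 155)*u(-8, 15) = (-279 - 155)*(-19/21) = -434*(-19/21) = 1178/3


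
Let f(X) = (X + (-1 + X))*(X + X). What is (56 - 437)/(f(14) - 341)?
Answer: -381/415 ≈ -0.91807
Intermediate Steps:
f(X) = 2*X*(-1 + 2*X) (f(X) = (-1 + 2*X)*(2*X) = 2*X*(-1 + 2*X))
(56 - 437)/(f(14) - 341) = (56 - 437)/(2*14*(-1 + 2*14) - 341) = -381/(2*14*(-1 + 28) - 341) = -381/(2*14*27 - 341) = -381/(756 - 341) = -381/415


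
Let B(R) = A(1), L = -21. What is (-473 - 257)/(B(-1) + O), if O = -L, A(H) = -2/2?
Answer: -73/2 ≈ -36.500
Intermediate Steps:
A(H) = -1 (A(H) = -2*1/2 = -1)
B(R) = -1
O = 21 (O = -1*(-21) = 21)
(-473 - 257)/(B(-1) + O) = (-473 - 257)/(-1 + 21) = -730/20 = -730*1/20 = -73/2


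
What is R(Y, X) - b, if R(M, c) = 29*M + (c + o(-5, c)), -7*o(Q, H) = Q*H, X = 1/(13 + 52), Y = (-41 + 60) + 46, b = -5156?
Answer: 3203667/455 ≈ 7041.0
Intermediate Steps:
Y = 65 (Y = 19 + 46 = 65)
X = 1/65 ≈ 0.015385
o(Q, H) = -H*Q/7 (o(Q, H) = -Q*H/7 = -H*Q/7)
R(M, c) = 29*M + 12*c/7 (R(M, c) = 29*M + (c - 1/7*c*(-5)) = 29*M + (c + 5*c/7) = 29*M + 12*c/7)
R(Y, X) - b = (29*65 + (12/7)*(1/65)) - 1*(-5156) = (1885 + 12/455) + 5156 = 857687/455 + 5156 = 3203667/455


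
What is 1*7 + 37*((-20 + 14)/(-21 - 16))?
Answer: 13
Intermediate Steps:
1*7 + 37*((-20 + 14)/(-21 - 16)) = 7 + 37*(-6/(-37)) = 7 + 37*(-6*(-1/37)) = 7 + 37*(6/37) = 7 + 6 = 13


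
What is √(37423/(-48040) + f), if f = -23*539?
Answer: I*√7153027529030/24020 ≈ 111.35*I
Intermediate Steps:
f = -12397
√(37423/(-48040) + f) = √(37423/(-48040) - 12397) = √(37423*(-1/48040) - 12397) = √(-37423/48040 - 12397) = √(-595589303/48040) = I*√7153027529030/24020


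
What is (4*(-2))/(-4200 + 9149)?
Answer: -8/4949 ≈ -0.0016165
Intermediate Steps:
(4*(-2))/(-4200 + 9149) = -8/4949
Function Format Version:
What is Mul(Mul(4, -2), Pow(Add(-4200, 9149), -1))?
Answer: Rational(-8, 4949) ≈ -0.0016165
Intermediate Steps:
Mul(Mul(4, -2), Pow(Add(-4200, 9149), -1)) = Mul(-8, Pow(4949, -1)) = Mul(-8, Rational(1, 4949)) = Rational(-8, 4949)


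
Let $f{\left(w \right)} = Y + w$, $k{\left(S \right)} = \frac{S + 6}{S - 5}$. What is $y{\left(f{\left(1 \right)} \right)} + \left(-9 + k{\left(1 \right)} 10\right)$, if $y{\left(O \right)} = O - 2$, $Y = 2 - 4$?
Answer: $- \frac{59}{2} \approx -29.5$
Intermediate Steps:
$k{\left(S \right)} = \frac{6 + S}{-5 + S}$
$Y = -2$
$f{\left(w \right)} = -2 + w$
$y{\left(O \right)} = -2 + O$ ($y{\left(O \right)} = O - 2 = -2 + O$)
$y{\left(f{\left(1 \right)} \right)} + \left(-9 + k{\left(1 \right)} 10\right) = \left(-2 + \left(-2 + 1\right)\right) + \left(-9 + \frac{6 + 1}{-5 + 1} \cdot 10\right) = \left(-2 - 1\right) + \left(-9 + \frac{1}{-4} \cdot 7 \cdot 10\right) = -3 + \left(-9 + \left(- \frac{1}{4}\right) 7 \cdot 10\right) = -3 - \frac{53}{2} = - \frac{59}{2}$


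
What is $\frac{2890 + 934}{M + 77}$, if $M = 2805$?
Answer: $\frac{1912}{1441} \approx 1.3269$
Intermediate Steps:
$\frac{2890 + 934}{M + 77} = \frac{2890 + 934}{2805 + 77} = \frac{3824}{2882} = 3824 \cdot \frac{1}{2882} = \frac{1912}{1441}$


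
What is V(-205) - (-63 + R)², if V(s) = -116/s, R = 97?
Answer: -236864/205 ≈ -1155.4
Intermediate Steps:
V(-205) - (-63 + R)² = -116/(-205) - (-63 + 97)² = -116*(-1/205) - 1*34² = 116/205 - 1*1156 = 116/205 - 1156 = -236864/205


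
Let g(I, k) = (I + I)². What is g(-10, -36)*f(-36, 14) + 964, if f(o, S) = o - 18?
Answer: -20636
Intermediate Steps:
f(o, S) = -18 + o
g(I, k) = 4*I² (g(I, k) = (2*I)² = 4*I²)
g(-10, -36)*f(-36, 14) + 964 = (4*(-10)²)*(-18 - 36) + 964 = (4*100)*(-54) + 964 = 400*(-54) + 964 = -21600 + 964 = -20636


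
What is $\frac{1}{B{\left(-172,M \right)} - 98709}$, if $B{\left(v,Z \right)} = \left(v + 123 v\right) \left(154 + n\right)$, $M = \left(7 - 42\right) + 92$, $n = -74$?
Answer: $- \frac{1}{1804949} \approx -5.5403 \cdot 10^{-7}$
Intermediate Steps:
$M = 57$ ($M = -35 + 92 = 57$)
$B{\left(v,Z \right)} = 9920 v$ ($B{\left(v,Z \right)} = \left(v + 123 v\right) \left(154 - 74\right) = 124 v 80 = 9920 v$)
$\frac{1}{B{\left(-172,M \right)} - 98709} = \frac{1}{9920 \left(-172\right) - 98709} = \frac{1}{-1706240 - 98709} = \frac{1}{-1804949} = - \frac{1}{1804949}$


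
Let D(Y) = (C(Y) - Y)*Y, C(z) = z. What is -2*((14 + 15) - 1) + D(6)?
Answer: -56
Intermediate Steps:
D(Y) = 0 (D(Y) = (Y - Y)*Y = 0*Y = 0)
-2*((14 + 15) - 1) + D(6) = -2*((14 + 15) - 1) + 0 = -2*(29 - 1) + 0 = -2*28 + 0 = -56 + 0 = -56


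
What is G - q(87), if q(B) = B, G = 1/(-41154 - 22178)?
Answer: -5509885/63332 ≈ -87.000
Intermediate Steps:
G = -1/63332 (G = 1/(-63332) = -1/63332 ≈ -1.5790e-5)
G - q(87) = -1/63332 - 1*87 = -1/63332 - 87 = -5509885/63332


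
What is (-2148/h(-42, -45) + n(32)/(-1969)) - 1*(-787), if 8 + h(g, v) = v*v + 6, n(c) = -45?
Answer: 3130708492/3983287 ≈ 785.96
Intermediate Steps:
h(g, v) = -2 + v² (h(g, v) = -8 + (v*v + 6) = -8 + (v² + 6) = -8 + (6 + v²) = -2 + v²)
(-2148/h(-42, -45) + n(32)/(-1969)) - 1*(-787) = (-2148/(-2 + (-45)²) - 45/(-1969)) - 1*(-787) = (-2148/(-2 + 2025) - 45*(-1/1969)) + 787 = (-2148/2023 + 45/1969) + 787 = -4138377/3983287 + 787 = 3130708492/3983287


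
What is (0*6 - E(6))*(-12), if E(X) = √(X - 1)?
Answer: 12*√5 ≈ 26.833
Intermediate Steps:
E(X) = √(-1 + X)
(0*6 - E(6))*(-12) = (0*6 - √(-1 + 6))*(-12) = (0 - √5)*(-12) = -√5*(-12) = 12*√5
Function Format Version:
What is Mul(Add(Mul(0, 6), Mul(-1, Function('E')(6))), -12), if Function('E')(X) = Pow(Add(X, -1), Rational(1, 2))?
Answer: Mul(12, Pow(5, Rational(1, 2))) ≈ 26.833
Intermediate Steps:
Function('E')(X) = Pow(Add(-1, X), Rational(1, 2))
Mul(Add(Mul(0, 6), Mul(-1, Function('E')(6))), -12) = Mul(Add(Mul(0, 6), Mul(-1, Pow(Add(-1, 6), Rational(1, 2)))), -12) = Mul(Add(0, Mul(-1, Pow(5, Rational(1, 2)))), -12) = Mul(Mul(-1, Pow(5, Rational(1, 2))), -12) = Mul(12, Pow(5, Rational(1, 2)))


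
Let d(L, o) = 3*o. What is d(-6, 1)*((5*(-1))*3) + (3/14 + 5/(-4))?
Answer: -1289/28 ≈ -46.036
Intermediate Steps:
d(-6, 1)*((5*(-1))*3) + (3/14 + 5/(-4)) = (3*1)*((5*(-1))*3) + (3/14 + 5/(-4)) = 3*(-5*3) + (3*(1/14) + 5*(-¼)) = 3*(-15) + (3/14 - 5/4) = -45 - 29/28 = -1289/28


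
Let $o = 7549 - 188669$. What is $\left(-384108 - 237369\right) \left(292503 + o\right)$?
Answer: $-69221972691$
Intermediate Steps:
$o = -181120$ ($o = 7549 - 188669 = -181120$)
$\left(-384108 - 237369\right) \left(292503 + o\right) = \left(-384108 - 237369\right) \left(292503 - 181120\right) = \left(-621477\right) 111383 = -69221972691$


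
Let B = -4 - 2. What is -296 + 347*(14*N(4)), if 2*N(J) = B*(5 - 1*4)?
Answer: -14870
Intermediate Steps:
B = -6
N(J) = -3 (N(J) = (-6*(5 - 1*4))/2 = (-6*(5 - 4))/2 = (-6*1)/2 = (½)*(-6) = -3)
-296 + 347*(14*N(4)) = -296 + 347*(14*(-3)) = -296 + 347*(-42) = -296 - 14574 = -14870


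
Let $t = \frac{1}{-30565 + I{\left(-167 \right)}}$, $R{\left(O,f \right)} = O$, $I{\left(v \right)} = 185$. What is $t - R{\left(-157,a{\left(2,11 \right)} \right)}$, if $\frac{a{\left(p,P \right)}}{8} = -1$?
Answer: $\frac{4769659}{30380} \approx 157.0$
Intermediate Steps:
$a{\left(p,P \right)} = -8$ ($a{\left(p,P \right)} = 8 \left(-1\right) = -8$)
$t = - \frac{1}{30380}$ ($t = \frac{1}{-30565 + 185} = \frac{1}{-30380} = - \frac{1}{30380} \approx -3.2916 \cdot 10^{-5}$)
$t - R{\left(-157,a{\left(2,11 \right)} \right)} = - \frac{1}{30380} - -157 = - \frac{1}{30380} + 157 = \frac{4769659}{30380}$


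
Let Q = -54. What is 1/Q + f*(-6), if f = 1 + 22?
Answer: -7453/54 ≈ -138.02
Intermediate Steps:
f = 23
1/Q + f*(-6) = 1/(-54) + 23*(-6) = -1/54 - 138 = -7453/54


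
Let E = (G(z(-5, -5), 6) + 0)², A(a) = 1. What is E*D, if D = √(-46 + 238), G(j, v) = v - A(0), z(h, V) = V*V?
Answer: 200*√3 ≈ 346.41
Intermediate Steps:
z(h, V) = V²
G(j, v) = -1 + v (G(j, v) = v - 1*1 = v - 1 = -1 + v)
E = 25 (E = ((-1 + 6) + 0)² = (5 + 0)² = 5² = 25)
D = 8*√3 (D = √192 = 8*√3 ≈ 13.856)
E*D = 25*(8*√3) = 200*√3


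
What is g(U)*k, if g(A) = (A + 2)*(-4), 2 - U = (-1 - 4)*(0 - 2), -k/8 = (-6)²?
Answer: -6912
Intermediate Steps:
k = -288 (k = -8*(-6)² = -8*36 = -288)
U = -8 (U = 2 - (-1 - 4)*(0 - 2) = 2 - (-5)*(-2) = 2 - 1*10 = 2 - 10 = -8)
g(A) = -8 - 4*A (g(A) = (2 + A)*(-4) = -8 - 4*A)
g(U)*k = (-8 - 4*(-8))*(-288) = (-8 + 32)*(-288) = 24*(-288) = -6912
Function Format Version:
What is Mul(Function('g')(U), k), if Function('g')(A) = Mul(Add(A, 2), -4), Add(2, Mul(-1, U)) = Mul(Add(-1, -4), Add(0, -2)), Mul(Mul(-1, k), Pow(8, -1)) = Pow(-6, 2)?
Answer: -6912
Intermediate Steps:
k = -288 (k = Mul(-8, Pow(-6, 2)) = Mul(-8, 36) = -288)
U = -8 (U = Add(2, Mul(-1, Mul(Add(-1, -4), Add(0, -2)))) = Add(2, Mul(-1, Mul(-5, -2))) = Add(2, Mul(-1, 10)) = Add(2, -10) = -8)
Function('g')(A) = Add(-8, Mul(-4, A)) (Function('g')(A) = Mul(Add(2, A), -4) = Add(-8, Mul(-4, A)))
Mul(Function('g')(U), k) = Mul(Add(-8, Mul(-4, -8)), -288) = Mul(Add(-8, 32), -288) = Mul(24, -288) = -6912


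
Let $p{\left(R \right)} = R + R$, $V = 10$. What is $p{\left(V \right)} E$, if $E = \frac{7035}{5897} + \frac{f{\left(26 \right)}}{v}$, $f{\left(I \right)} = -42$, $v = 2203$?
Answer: $\frac{305008620}{12991091} \approx 23.478$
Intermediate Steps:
$p{\left(R \right)} = 2 R$
$E = \frac{15250431}{12991091}$ ($E = \frac{7035}{5897} - \frac{42}{2203} = \frac{15250431}{12991091} \approx 1.1739$)
$p{\left(V \right)} E = 2 \cdot 10 \cdot \frac{15250431}{12991091} = 20 \cdot \frac{15250431}{12991091} = \frac{305008620}{12991091}$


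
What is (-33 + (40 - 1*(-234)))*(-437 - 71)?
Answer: -122428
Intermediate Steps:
(-33 + (40 - 1*(-234)))*(-437 - 71) = (-33 + (40 + 234))*(-508) = (-33 + 274)*(-508) = 241*(-508) = -122428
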